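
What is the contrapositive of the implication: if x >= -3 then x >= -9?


The contrapositive of (P → Q) is (¬Q → ¬P); it is logically equivalent to the original.
Here P = 'x >= -3' and Q = 'x >= -9'.

If not (x >= -9), then not (x >= -3).


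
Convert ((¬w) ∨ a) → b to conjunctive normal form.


Step 1: Rewrite as ¬((¬w) ∨ a) ∨ b = (¬(¬w) ∧ ¬a) ∨ b.
Step 2: Distribute ∨ over ∧.
Step 3: Eliminate any double negations (¬¬X = X).

(w ∨ b) ∧ ((¬a) ∨ b)


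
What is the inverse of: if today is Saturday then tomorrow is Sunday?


The inverse of (P → Q) is (¬P → ¬Q). It is equivalent to the converse, not to the original.
Here P = 'today is Saturday' and Q = 'tomorrow is Sunday'.

If not (today is Saturday), then not (tomorrow is Sunday).


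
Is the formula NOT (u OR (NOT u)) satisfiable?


Check all 2 assignments over {u}:
u | φ
-----
F | F
T | F
No assignment makes the formula true.

Unsatisfiable.


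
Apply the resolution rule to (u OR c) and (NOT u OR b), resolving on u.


The clauses contain complementary literals u and NOTu.
Resolution eliminates this pair and disjoins the remaining literals (merging duplicates).

(c OR b)


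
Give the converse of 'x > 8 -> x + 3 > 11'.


The converse of (P → Q) is (Q → P). It is not in general equivalent to the original.
Here P = 'x > 8' and Q = 'x + 3 > 11'.

If x + 3 > 11, then x > 8.


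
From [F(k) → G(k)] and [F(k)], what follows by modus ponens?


Modus ponens: from (P → Q) and P, infer Q.
P = 'F(k)' is asserted, and P → Q holds, so Q follows.

G(k).


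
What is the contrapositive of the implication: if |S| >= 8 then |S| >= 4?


The contrapositive of (P → Q) is (¬Q → ¬P); it is logically equivalent to the original.
Here P = '|S| >= 8' and Q = '|S| >= 4'.

If not (|S| >= 4), then not (|S| >= 8).


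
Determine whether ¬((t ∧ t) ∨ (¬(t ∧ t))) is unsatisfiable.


Truth table over {t}:
t | φ
-----
F | F
T | F
Every row is false.

Yes, it is a contradiction.


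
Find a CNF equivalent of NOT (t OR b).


Step 1: Apply De Morgan: ¬(t ∨ b) = ¬t ∧ ¬b.

(NOT t) AND (NOT b)


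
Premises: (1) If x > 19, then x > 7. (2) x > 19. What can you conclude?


Modus ponens: from (P → Q) and P, infer Q.
P = 'x > 19' is asserted, and P → Q holds, so Q follows.

x > 7.


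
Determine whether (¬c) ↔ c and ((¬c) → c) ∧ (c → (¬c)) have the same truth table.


Compare truth tables:
c | φ | ψ
---------
F | F | F
T | F | F
The columns φ and ψ agree on every row.

Yes, they are logically equivalent.


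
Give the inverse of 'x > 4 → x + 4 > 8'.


The inverse of (P → Q) is (¬P → ¬Q). It is equivalent to the converse, not to the original.
Here P = 'x > 4' and Q = 'x + 4 > 8'.

If not (x > 4), then not (x + 4 > 8).


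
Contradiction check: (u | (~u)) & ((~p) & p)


Truth table over {p, u}:
p | u | φ
---------
False | False | False
True | False | False
False | True | False
True | True | False
Every row is false.

Yes, it is a contradiction.


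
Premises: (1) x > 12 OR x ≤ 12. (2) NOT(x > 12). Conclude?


Disjunctive syllogism: from (P ∨ Q) and ¬P, infer Q.
One disjunct, 'x > 12', is ruled out; the other must hold.

x ≤ 12


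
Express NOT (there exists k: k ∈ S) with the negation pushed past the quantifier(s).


¬(for all x: φ) = there exists x: ¬φ, and ¬(there exists x: φ) = for all x: ¬φ.
Apply to the existential statement.

for all k: NOT(k ∈ S)


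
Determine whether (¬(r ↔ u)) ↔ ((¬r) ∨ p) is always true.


Build the truth table over {p, r, u}:
p | r | u | φ
-------------
F | F | F | F
T | F | F | F
F | T | F | F
T | T | F | T
F | F | T | T
T | F | T | T
F | T | T | T
T | T | T | F
Counterexample at row 1: with p=F, r=F, u=F, the formula is F.

No, it is not a tautology.


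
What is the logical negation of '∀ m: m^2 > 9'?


¬(∀ x: φ) = ∃ x: ¬φ, and ¬(∃ x: φ) = ∀ x: ¬φ.
Apply to the universal statement.

∃ m: ¬(m^2 > 9)


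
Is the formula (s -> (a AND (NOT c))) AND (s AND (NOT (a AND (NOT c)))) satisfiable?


Check all 8 assignments over {a, c, s}:
a | c | s | φ
-------------
F | F | F | F
T | F | F | F
F | T | F | F
T | T | F | F
F | F | T | F
T | F | T | F
F | T | T | F
T | T | T | F
No assignment makes the formula true.

Unsatisfiable.


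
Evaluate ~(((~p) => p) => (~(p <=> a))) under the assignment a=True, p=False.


Substitute a=True, p=False:
~p = True
(~p) => p = True => False = False
p <=> a = False <=> True = False
~(p <=> a) = True
((~p) => p) => (~(p <=> a)) = False => True = True
~(((~p) => p) => (~(p <=> a))) = False

False


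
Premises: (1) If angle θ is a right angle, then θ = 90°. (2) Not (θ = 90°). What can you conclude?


Modus tollens: from (P → Q) and ¬Q, infer ¬P.
Q = 'θ = 90°' is denied; since P → Q, P must also fail.

Not (angle θ is a right angle).


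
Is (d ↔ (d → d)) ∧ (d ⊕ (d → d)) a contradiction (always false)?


Truth table over {d}:
d | φ
-----
F | F
T | F
Every row is false.

Yes, it is a contradiction.


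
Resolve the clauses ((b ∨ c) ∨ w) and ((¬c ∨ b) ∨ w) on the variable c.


The clauses contain complementary literals c and ¬c.
Resolution eliminates this pair and disjoins the remaining literals (merging duplicates).

(b ∨ w)


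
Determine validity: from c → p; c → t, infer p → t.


This is (no valid rule). There exist truth assignments where the premises are all true but the conclusion is false.

Invalid.


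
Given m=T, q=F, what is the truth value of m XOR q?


Exclusive or is true when exactly one operand is true.
Substitute: m=T, q=F.
T XOR F evaluates to T.

T


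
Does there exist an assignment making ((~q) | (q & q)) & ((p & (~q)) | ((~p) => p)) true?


Search for a satisfying assignment over {p, q}.
Try p=True, q=False: the formula evaluates to True.
A satisfying assignment exists.

Satisfiable.


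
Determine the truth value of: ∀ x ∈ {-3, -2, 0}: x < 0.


Evaluate the predicate on each element: -3:T, -2:T, 0:F.
Counterexample x = 0 fails the predicate.

F


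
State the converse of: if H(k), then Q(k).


The converse of (P → Q) is (Q → P). It is not in general equivalent to the original.
Here P = 'H(k)' and Q = 'Q(k)'.

If Q(k), then H(k).


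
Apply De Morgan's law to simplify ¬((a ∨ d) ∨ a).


De Morgan: the negation of a disjunction is the conjunction of the negations.
Distribute ¬ across ∨, flipping it to ∧, and negate each literal.

((¬a) ∧ (¬d)) ∧ (¬a)


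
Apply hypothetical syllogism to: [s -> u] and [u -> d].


Hypothetical syllogism: from (P → Q) and (Q → R), infer (P → R).
Chain the two implications through the shared middle term 'u'.

s -> d


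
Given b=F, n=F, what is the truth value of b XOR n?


Exclusive or is true when exactly one operand is true.
Substitute: b=F, n=F.
F XOR F evaluates to F.

F


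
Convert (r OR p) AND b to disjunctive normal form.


Step 1: Distribute ∧ over ∨: (r ∨ p) ∧ b = (r ∧ b) ∨ (p ∧ b).

(r AND b) OR (p AND b)


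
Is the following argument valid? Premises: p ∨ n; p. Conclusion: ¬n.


This is affirming a disjunct (fallacy). There exist truth assignments where the premises are all true but the conclusion is false.

Invalid.


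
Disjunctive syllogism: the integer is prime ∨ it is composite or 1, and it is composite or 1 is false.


Disjunctive syllogism: from (P ∨ Q) and ¬P, infer Q.
One disjunct, 'it is composite or 1', is ruled out; the other must hold.

the integer is prime


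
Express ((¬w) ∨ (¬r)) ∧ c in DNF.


Step 1: Distribute ∧ over ∨: ((¬w) ∨ (¬r)) ∧ c = ((¬w) ∧ c) ∨ ((¬r) ∧ c).

((¬w) ∧ c) ∨ ((¬r) ∧ c)


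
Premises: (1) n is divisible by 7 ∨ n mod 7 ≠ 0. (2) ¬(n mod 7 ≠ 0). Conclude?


Disjunctive syllogism: from (P ∨ Q) and ¬P, infer Q.
One disjunct, 'n mod 7 ≠ 0', is ruled out; the other must hold.

n is divisible by 7


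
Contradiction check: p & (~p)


Truth table over {p}:
p | φ
-----
False | False
True | False
Every row is false.

Yes, it is a contradiction.


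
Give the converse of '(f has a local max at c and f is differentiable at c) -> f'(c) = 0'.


The converse of (P → Q) is (Q → P). It is not in general equivalent to the original.
Here P = '(f has a local max at c and f is differentiable at c)' and Q = 'f'(c) = 0'.

If f'(c) = 0, then (f has a local max at c and f is differentiable at c).


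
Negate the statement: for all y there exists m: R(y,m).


Negation flips each quantifier (∀↔∃) and negates the inner predicate.
¬(for all y there exists m: φ) = there exists y for all m: ¬φ.

there exists y for all m: NOT(R(y,m))


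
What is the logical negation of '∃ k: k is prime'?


¬(∀ x: φ) = ∃ x: ¬φ, and ¬(∃ x: φ) = ∀ x: ¬φ.
Apply to the existential statement.

∀ k: ¬(k is prime)


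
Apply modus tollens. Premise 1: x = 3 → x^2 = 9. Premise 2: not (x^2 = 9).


Modus tollens: from (P → Q) and ¬Q, infer ¬P.
Q = 'x^2 = 9' is denied; since P → Q, P must also fail.

Not (x = 3).


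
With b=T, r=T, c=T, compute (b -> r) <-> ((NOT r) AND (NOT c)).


Substitute b=T, r=T, c=T:
b -> r = T -> T = T
NOT r = F
NOT c = F
(NOT r) AND (NOT c) = F AND F = F
(b -> r) <-> ((NOT r) AND (NOT c)) = T <-> F = F

F


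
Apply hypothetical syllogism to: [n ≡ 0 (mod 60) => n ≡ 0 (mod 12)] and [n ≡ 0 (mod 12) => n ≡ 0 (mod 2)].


Hypothetical syllogism: from (P → Q) and (Q → R), infer (P → R).
Chain the two implications through the shared middle term 'n ≡ 0 (mod 12)'.

n ≡ 0 (mod 60) => n ≡ 0 (mod 2)


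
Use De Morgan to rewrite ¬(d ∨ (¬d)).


De Morgan: the negation of a disjunction is the conjunction of the negations.
Distribute ¬ across ∨, flipping it to ∧, and negate each literal.

(¬d) ∧ d


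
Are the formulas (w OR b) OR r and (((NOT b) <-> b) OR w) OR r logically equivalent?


Compare truth tables:
b | r | w | φ | ψ
-----------------
F | F | F | F | F
T | F | F | T | F
F | T | F | T | T
T | T | F | T | T
F | F | T | T | T
T | F | T | T | T
F | T | T | T | T
T | T | T | T | T
They differ at row 2 (b=T, r=F, w=F): φ=T but ψ=F.

No, they are not logically equivalent.


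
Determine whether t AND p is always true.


Build the truth table over {p, t}:
p | t | φ
---------
F | F | F
T | F | F
F | T | F
T | T | T
Counterexample at row 1: with p=F, t=F, the formula is F.

No, it is not a tautology.


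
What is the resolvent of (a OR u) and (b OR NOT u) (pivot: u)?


The clauses contain complementary literals u and NOTu.
Resolution eliminates this pair and disjoins the remaining literals (merging duplicates).

(a OR b)


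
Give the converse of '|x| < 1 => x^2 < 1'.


The converse of (P → Q) is (Q → P). It is not in general equivalent to the original.
Here P = '|x| < 1' and Q = 'x^2 < 1'.

If x^2 < 1, then |x| < 1.


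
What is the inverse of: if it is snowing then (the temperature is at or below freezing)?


The inverse of (P → Q) is (¬P → ¬Q). It is equivalent to the converse, not to the original.
Here P = 'it is snowing' and Q = '(the temperature is at or below freezing)'.

If not (it is snowing), then not ((the temperature is at or below freezing)).


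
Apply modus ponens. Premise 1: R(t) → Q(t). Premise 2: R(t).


Modus ponens: from (P → Q) and P, infer Q.
P = 'R(t)' is asserted, and P → Q holds, so Q follows.

Q(t).


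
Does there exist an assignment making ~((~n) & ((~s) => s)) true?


Search for a satisfying assignment over {n, s}.
Try n=False, s=False: the formula evaluates to True.
A satisfying assignment exists.

Satisfiable.


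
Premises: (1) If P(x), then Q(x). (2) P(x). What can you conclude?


Modus ponens: from (P → Q) and P, infer Q.
P = 'P(x)' is asserted, and P → Q holds, so Q follows.

Q(x).


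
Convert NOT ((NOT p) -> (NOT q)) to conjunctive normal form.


Step 1: Rewrite (¬p) → (¬q) as ¬(¬p) ∨ (¬q).
Step 2: Negate: ¬(¬(¬p) ∨ (¬q)) = (¬p) ∧ ¬(¬q) (De Morgan + double negation).
Step 3: Eliminate any double negations (¬¬X = X).

(NOT p) AND q


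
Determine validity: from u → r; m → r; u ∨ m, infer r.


This matches the form of proof by cases: the conclusion follows in every model of the premises.

Valid.


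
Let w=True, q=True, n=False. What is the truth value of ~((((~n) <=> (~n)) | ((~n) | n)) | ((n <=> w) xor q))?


Substitute w=True, q=True, n=False:
~n = True
~n = True
(~n) <=> (~n) = True <=> True = True
~n = True
(~n) | n = True | False = True
((~n) <=> (~n)) | ((~n) | n) = True | True = True
n <=> w = False <=> True = False
(n <=> w) xor q = False xor True = True
(((~n) <=> (~n)) | ((~n) | n)) | ((n <=> w) xor q) = True | True = True
~((((~n) <=> (~n)) | ((~n) | n)) | ((n <=> w) xor q)) = False

False


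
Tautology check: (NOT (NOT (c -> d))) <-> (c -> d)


Build the truth table over {c, d}:
c | d | φ
---------
F | F | T
T | F | T
F | T | T
T | T | T
Every row evaluates to true.

Yes, it is a tautology.


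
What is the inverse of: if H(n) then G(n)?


The inverse of (P → Q) is (¬P → ¬Q). It is equivalent to the converse, not to the original.
Here P = 'H(n)' and Q = 'G(n)'.

If not (H(n)), then not (G(n)).


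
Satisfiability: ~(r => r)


Check all 2 assignments over {r}:
r | φ
-----
False | False
True | False
No assignment makes the formula true.

Unsatisfiable.


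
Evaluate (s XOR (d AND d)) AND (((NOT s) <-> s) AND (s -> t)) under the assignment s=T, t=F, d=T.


Substitute s=T, t=F, d=T:
d AND d = T AND T = T
s XOR (d AND d) = T XOR T = F
NOT s = F
(NOT s) <-> s = F <-> T = F
s -> t = T -> F = F
((NOT s) <-> s) AND (s -> t) = F AND F = F
(s XOR (d AND d)) AND (((NOT s) <-> s) AND (s -> t)) = F AND F = F

F


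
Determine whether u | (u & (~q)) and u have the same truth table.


Compare truth tables:
q | u | φ | ψ
-------------
False | False | False | False
True | False | False | False
False | True | True | True
True | True | True | True
The columns φ and ψ agree on every row.

Yes, they are logically equivalent.


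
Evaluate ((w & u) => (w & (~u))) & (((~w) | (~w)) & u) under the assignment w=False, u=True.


Substitute w=False, u=True:
w & u = False & True = False
~u = False
w & (~u) = False & False = False
(w & u) => (w & (~u)) = False => False = True
~w = True
~w = True
(~w) | (~w) = True | True = True
((~w) | (~w)) & u = True & True = True
((w & u) => (w & (~u))) & (((~w) | (~w)) & u) = True & True = True

True


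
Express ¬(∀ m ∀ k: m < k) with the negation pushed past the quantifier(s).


Negation flips each quantifier (∀↔∃) and negates the inner predicate.
¬(∀ m ∀ k: φ) = ∃ m ∃ k: ¬φ.

∃ m ∃ k: ¬(m < k)


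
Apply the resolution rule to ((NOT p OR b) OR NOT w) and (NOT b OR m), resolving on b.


The clauses contain complementary literals b and NOTb.
Resolution eliminates this pair and disjoins the remaining literals (merging duplicates).

((NOT w OR NOT p) OR m)


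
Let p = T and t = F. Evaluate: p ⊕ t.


Exclusive or is true when exactly one operand is true.
Substitute: p=T, t=F.
T ⊕ F evaluates to T.

T


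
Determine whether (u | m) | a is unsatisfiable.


Truth table over {a, m, u}:
a | m | u | φ
-------------
False | False | False | False
True | False | False | True
False | True | False | True
True | True | False | True
False | False | True | True
True | False | True | True
False | True | True | True
True | True | True | True
Satisfying assignment at row 2: a=True, m=False, u=False gives True.

No, it is not a contradiction.


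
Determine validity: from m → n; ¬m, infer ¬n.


This is denying the antecedent (fallacy). There exist truth assignments where the premises are all true but the conclusion is false.

Invalid.


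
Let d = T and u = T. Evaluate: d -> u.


Implication is false only when antecedent is true and consequent is false.
Substitute: d=T, u=T.
T -> T evaluates to T.

T


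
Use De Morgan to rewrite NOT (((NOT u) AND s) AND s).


De Morgan: the negation of a conjunction is the disjunction of the negations.
Distribute NOT across AND, flipping it to OR, and negate each literal.

(u OR (NOT s)) OR (NOT s)


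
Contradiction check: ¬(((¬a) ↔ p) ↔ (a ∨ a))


Truth table over {a, p}:
a | p | φ
---------
F | F | F
T | F | F
F | T | T
T | T | T
Satisfying assignment at row 3: a=F, p=T gives T.

No, it is not a contradiction.


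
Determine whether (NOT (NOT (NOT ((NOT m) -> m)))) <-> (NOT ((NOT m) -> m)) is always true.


Build the truth table over {m}:
m | φ
-----
F | T
T | T
Every row evaluates to true.

Yes, it is a tautology.


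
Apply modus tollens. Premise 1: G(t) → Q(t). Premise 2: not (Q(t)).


Modus tollens: from (P → Q) and ¬Q, infer ¬P.
Q = 'Q(t)' is denied; since P → Q, P must also fail.

Not (G(t)).


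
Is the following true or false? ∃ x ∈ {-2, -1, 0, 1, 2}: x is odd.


Evaluate the predicate on each element: -2:F, -1:T, 0:F, 1:T, 2:F.
Witness x = -1 satisfies the predicate.

T


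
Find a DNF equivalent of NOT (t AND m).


Step 1: Apply De Morgan: ¬(t ∧ m) = ¬t ∨ ¬m.

(NOT t) OR (NOT m)


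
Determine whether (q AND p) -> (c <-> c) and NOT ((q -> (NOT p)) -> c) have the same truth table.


Compare truth tables:
c | p | q | φ | ψ
-----------------
F | F | F | T | T
T | F | F | T | F
F | T | F | T | T
T | T | F | T | F
F | F | T | T | T
T | F | T | T | F
F | T | T | T | F
T | T | T | T | F
They differ at row 2 (c=T, p=F, q=F): φ=T but ψ=F.

No, they are not logically equivalent.


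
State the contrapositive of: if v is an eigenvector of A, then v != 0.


The contrapositive of (P → Q) is (¬Q → ¬P); it is logically equivalent to the original.
Here P = 'v is an eigenvector of A' and Q = 'v != 0'.

If not (v != 0), then not (v is an eigenvector of A).


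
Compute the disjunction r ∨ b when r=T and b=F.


Disjunction is false only when both operands are false.
Substitute: r=T, b=F.
T ∨ F evaluates to T.

T


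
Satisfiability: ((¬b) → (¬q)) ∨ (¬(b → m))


Search for a satisfying assignment over {b, m, q}.
Try b=F, m=F, q=F: the formula evaluates to T.
A satisfying assignment exists.

Satisfiable.


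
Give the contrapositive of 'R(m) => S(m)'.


The contrapositive of (P → Q) is (¬Q → ¬P); it is logically equivalent to the original.
Here P = 'R(m)' and Q = 'S(m)'.

If not (S(m)), then not (R(m)).


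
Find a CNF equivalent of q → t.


Step 1: Rewrite q → t as ¬q ∨ t.

(¬q) ∨ t


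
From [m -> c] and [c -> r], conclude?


Hypothetical syllogism: from (P → Q) and (Q → R), infer (P → R).
Chain the two implications through the shared middle term 'c'.

m -> r


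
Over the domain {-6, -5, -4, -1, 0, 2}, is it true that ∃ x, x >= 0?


Evaluate the predicate on each element: -6:F, -5:F, -4:F, -1:F, 0:T, 2:T.
Witness x = 0 satisfies the predicate.

T


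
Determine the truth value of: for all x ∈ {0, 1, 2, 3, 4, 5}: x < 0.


Evaluate the predicate on each element: 0:F, 1:F, 2:F, 3:F, 4:F, 5:F.
Counterexample x = 0 fails the predicate.

F


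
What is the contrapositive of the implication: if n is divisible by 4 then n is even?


The contrapositive of (P → Q) is (¬Q → ¬P); it is logically equivalent to the original.
Here P = 'n is divisible by 4' and Q = 'n is even'.

If not (n is even), then not (n is divisible by 4).


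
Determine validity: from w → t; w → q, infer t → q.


This is (no valid rule). There exist truth assignments where the premises are all true but the conclusion is false.

Invalid.


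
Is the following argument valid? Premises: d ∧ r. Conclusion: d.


This matches the form of conjunction elimination: the conclusion follows in every model of the premises.

Valid.


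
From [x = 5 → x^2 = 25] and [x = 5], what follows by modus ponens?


Modus ponens: from (P → Q) and P, infer Q.
P = 'x = 5' is asserted, and P → Q holds, so Q follows.

x^2 = 25.


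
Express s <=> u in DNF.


Step 1: s ↔ u is true exactly when both agree: (s ∧ u) ∨ (¬s ∧ ¬u).

(s & u) | ((~s) & (~u))


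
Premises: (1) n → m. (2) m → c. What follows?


Hypothetical syllogism: from (P → Q) and (Q → R), infer (P → R).
Chain the two implications through the shared middle term 'm'.

n → c


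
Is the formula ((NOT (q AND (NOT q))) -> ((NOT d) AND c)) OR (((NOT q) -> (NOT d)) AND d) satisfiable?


Search for a satisfying assignment over {c, d, q}.
Try c=T, d=F, q=F: the formula evaluates to T.
A satisfying assignment exists.

Satisfiable.


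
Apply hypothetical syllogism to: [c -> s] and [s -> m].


Hypothetical syllogism: from (P → Q) and (Q → R), infer (P → R).
Chain the two implications through the shared middle term 's'.

c -> m


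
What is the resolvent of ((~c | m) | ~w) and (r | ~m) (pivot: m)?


The clauses contain complementary literals m and ~m.
Resolution eliminates this pair and disjoins the remaining literals (merging duplicates).

((~w | ~c) | r)


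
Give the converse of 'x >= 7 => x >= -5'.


The converse of (P → Q) is (Q → P). It is not in general equivalent to the original.
Here P = 'x >= 7' and Q = 'x >= -5'.

If x >= -5, then x >= 7.


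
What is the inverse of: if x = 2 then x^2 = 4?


The inverse of (P → Q) is (¬P → ¬Q). It is equivalent to the converse, not to the original.
Here P = 'x = 2' and Q = 'x^2 = 4'.

If not (x = 2), then not (x^2 = 4).


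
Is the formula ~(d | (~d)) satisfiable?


Check all 2 assignments over {d}:
d | φ
-----
False | False
True | False
No assignment makes the formula true.

Unsatisfiable.


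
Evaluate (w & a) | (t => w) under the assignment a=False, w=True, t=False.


Substitute a=False, w=True, t=False:
w & a = True & False = False
t => w = False => True = True
(w & a) | (t => w) = False | True = True

True


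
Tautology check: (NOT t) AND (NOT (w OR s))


Build the truth table over {s, t, w}:
s | t | w | φ
-------------
F | F | F | T
T | F | F | F
F | T | F | F
T | T | F | F
F | F | T | F
T | F | T | F
F | T | T | F
T | T | T | F
Counterexample at row 2: with s=T, t=F, w=F, the formula is F.

No, it is not a tautology.


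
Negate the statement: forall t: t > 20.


¬(forall x: φ) = exists x: ¬φ, and ¬(exists x: φ) = forall x: ¬φ.
Apply to the universal statement.

exists t: ~(t > 20)


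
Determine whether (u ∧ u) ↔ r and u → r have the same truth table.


Compare truth tables:
r | u | φ | ψ
-------------
F | F | T | T
T | F | F | T
F | T | F | F
T | T | T | T
They differ at row 2 (r=T, u=F): φ=F but ψ=T.

No, they are not logically equivalent.


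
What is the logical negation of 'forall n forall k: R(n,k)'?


Negation flips each quantifier (∀↔∃) and negates the inner predicate.
¬(forall n forall k: φ) = exists n exists k: ¬φ.

exists n exists k: ~(R(n,k))


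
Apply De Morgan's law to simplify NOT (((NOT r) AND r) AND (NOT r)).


De Morgan: the negation of a conjunction is the disjunction of the negations.
Distribute NOT across AND, flipping it to OR, and negate each literal.

(r OR (NOT r)) OR r


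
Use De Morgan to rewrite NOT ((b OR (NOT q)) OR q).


De Morgan: the negation of a disjunction is the conjunction of the negations.
Distribute NOT across OR, flipping it to AND, and negate each literal.

((NOT b) AND q) AND (NOT q)


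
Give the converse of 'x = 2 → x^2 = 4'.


The converse of (P → Q) is (Q → P). It is not in general equivalent to the original.
Here P = 'x = 2' and Q = 'x^2 = 4'.

If x^2 = 4, then x = 2.


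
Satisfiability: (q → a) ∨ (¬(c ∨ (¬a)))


Search for a satisfying assignment over {a, c, q}.
Try a=F, c=F, q=F: the formula evaluates to T.
A satisfying assignment exists.

Satisfiable.


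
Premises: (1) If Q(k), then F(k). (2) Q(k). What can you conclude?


Modus ponens: from (P → Q) and P, infer Q.
P = 'Q(k)' is asserted, and P → Q holds, so Q follows.

F(k).


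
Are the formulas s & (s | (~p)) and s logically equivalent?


Compare truth tables:
p | s | φ | ψ
-------------
False | False | False | False
True | False | False | False
False | True | True | True
True | True | True | True
The columns φ and ψ agree on every row.

Yes, they are logically equivalent.


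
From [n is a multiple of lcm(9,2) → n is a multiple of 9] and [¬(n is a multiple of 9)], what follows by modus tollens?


Modus tollens: from (P → Q) and ¬Q, infer ¬P.
Q = 'n is a multiple of 9' is denied; since P → Q, P must also fail.

Not (n is a multiple of lcm(9,2)).


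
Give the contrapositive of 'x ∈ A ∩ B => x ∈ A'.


The contrapositive of (P → Q) is (¬Q → ¬P); it is logically equivalent to the original.
Here P = 'x ∈ A ∩ B' and Q = 'x ∈ A'.

If not (x ∈ A), then not (x ∈ A ∩ B).


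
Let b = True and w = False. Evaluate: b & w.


Conjunction is true only when both operands are true.
Substitute: b=True, w=False.
True & False evaluates to False.

False


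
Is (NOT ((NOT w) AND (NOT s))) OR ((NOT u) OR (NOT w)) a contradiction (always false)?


Truth table over {s, u, w}:
s | u | w | φ
-------------
F | F | F | T
T | F | F | T
F | T | F | T
T | T | F | T
F | F | T | T
T | F | T | T
F | T | T | T
T | T | T | T
Satisfying assignment at row 1: s=F, u=F, w=F gives T.

No, it is not a contradiction.


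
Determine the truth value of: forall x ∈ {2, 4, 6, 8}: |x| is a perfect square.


Evaluate the predicate on each element: 2:False, 4:True, 6:False, 8:False.
Counterexample x = 2 fails the predicate.

False


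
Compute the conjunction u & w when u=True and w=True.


Conjunction is true only when both operands are true.
Substitute: u=True, w=True.
True & True evaluates to True.

True


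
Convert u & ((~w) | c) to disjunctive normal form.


Step 1: Distribute ∧ over ∨: u ∧ ((¬w) ∨ c) = (u ∧ (¬w)) ∨ (u ∧ c).

(u & (~w)) | (u & c)


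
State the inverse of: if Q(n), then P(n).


The inverse of (P → Q) is (¬P → ¬Q). It is equivalent to the converse, not to the original.
Here P = 'Q(n)' and Q = 'P(n)'.

If not (Q(n)), then not (P(n)).


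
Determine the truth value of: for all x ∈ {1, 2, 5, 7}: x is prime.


Evaluate the predicate on each element: 1:F, 2:T, 5:T, 7:T.
Counterexample x = 1 fails the predicate.

F


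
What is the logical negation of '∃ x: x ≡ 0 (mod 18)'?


¬(∀ x: φ) = ∃ x: ¬φ, and ¬(∃ x: φ) = ∀ x: ¬φ.
Apply to the existential statement.

∀ x: ¬(x ≡ 0 (mod 18))


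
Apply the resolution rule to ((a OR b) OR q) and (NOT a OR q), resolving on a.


The clauses contain complementary literals a and NOTa.
Resolution eliminates this pair and disjoins the remaining literals (merging duplicates).

(q OR b)


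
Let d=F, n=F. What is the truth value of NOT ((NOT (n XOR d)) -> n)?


Substitute d=F, n=F:
n XOR d = F XOR F = F
NOT (n XOR d) = T
(NOT (n XOR d)) -> n = T -> F = F
NOT ((NOT (n XOR d)) -> n) = T

T


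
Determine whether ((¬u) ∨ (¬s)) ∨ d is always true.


Build the truth table over {d, s, u}:
d | s | u | φ
-------------
F | F | F | T
T | F | F | T
F | T | F | T
T | T | F | T
F | F | T | T
T | F | T | T
F | T | T | F
T | T | T | T
Counterexample at row 7: with d=F, s=T, u=T, the formula is F.

No, it is not a tautology.


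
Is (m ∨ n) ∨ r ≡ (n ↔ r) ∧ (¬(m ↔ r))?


Compare truth tables:
m | n | r | φ | ψ
-----------------
F | F | F | F | F
T | F | F | T | T
F | T | F | T | F
T | T | F | T | F
F | F | T | T | F
T | F | T | T | F
F | T | T | T | T
T | T | T | T | F
They differ at row 3 (m=F, n=T, r=F): φ=T but ψ=F.

No, they are not logically equivalent.


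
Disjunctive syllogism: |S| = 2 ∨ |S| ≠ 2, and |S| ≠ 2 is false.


Disjunctive syllogism: from (P ∨ Q) and ¬P, infer Q.
One disjunct, '|S| ≠ 2', is ruled out; the other must hold.

|S| = 2


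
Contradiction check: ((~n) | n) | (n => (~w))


Truth table over {n, w}:
n | w | φ
---------
False | False | True
True | False | True
False | True | True
True | True | True
Satisfying assignment at row 1: n=False, w=False gives True.

No, it is not a contradiction.


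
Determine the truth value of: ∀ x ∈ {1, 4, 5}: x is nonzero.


Evaluate the predicate on each element: 1:T, 4:T, 5:T.
Every element satisfies the predicate.

T


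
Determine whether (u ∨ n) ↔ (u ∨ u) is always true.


Build the truth table over {n, u}:
n | u | φ
---------
F | F | T
T | F | F
F | T | T
T | T | T
Counterexample at row 2: with n=T, u=F, the formula is F.

No, it is not a tautology.


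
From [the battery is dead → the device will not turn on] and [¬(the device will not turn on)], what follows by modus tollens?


Modus tollens: from (P → Q) and ¬Q, infer ¬P.
Q = 'the device will not turn on' is denied; since P → Q, P must also fail.

Not (the battery is dead).


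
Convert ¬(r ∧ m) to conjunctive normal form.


Step 1: Apply De Morgan: ¬(r ∧ m) = ¬r ∨ ¬m.

(¬r) ∨ (¬m)


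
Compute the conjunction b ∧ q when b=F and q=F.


Conjunction is true only when both operands are true.
Substitute: b=F, q=F.
F ∧ F evaluates to F.

F


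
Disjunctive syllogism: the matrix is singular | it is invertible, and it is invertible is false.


Disjunctive syllogism: from (P ∨ Q) and ¬P, infer Q.
One disjunct, 'it is invertible', is ruled out; the other must hold.

the matrix is singular


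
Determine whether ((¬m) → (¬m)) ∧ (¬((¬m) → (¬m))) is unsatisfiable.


Truth table over {m}:
m | φ
-----
F | F
T | F
Every row is false.

Yes, it is a contradiction.


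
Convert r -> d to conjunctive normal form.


Step 1: Rewrite r → d as ¬r ∨ d.

(NOT r) OR d


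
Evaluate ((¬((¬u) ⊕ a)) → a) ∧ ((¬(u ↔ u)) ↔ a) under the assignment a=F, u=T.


Substitute a=F, u=T:
¬u = F
(¬u) ⊕ a = F ⊕ F = F
¬((¬u) ⊕ a) = T
(¬((¬u) ⊕ a)) → a = T → F = F
u ↔ u = T ↔ T = T
¬(u ↔ u) = F
(¬(u ↔ u)) ↔ a = F ↔ F = T
((¬((¬u) ⊕ a)) → a) ∧ ((¬(u ↔ u)) ↔ a) = F ∧ T = F

F


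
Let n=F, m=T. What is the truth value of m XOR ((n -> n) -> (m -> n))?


Substitute n=F, m=T:
n -> n = F -> F = T
m -> n = T -> F = F
(n -> n) -> (m -> n) = T -> F = F
m XOR ((n -> n) -> (m -> n)) = T XOR F = T

T


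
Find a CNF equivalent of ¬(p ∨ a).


Step 1: Apply De Morgan: ¬(p ∨ a) = ¬p ∧ ¬a.

(¬p) ∧ (¬a)


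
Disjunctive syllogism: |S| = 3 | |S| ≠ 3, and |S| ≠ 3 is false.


Disjunctive syllogism: from (P ∨ Q) and ¬P, infer Q.
One disjunct, '|S| ≠ 3', is ruled out; the other must hold.

|S| = 3


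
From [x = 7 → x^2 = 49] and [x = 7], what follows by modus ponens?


Modus ponens: from (P → Q) and P, infer Q.
P = 'x = 7' is asserted, and P → Q holds, so Q follows.

x^2 = 49.


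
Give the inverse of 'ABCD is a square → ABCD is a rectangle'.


The inverse of (P → Q) is (¬P → ¬Q). It is equivalent to the converse, not to the original.
Here P = 'ABCD is a square' and Q = 'ABCD is a rectangle'.

If not (ABCD is a square), then not (ABCD is a rectangle).


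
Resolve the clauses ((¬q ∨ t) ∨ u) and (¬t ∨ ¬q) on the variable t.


The clauses contain complementary literals t and ¬t.
Resolution eliminates this pair and disjoins the remaining literals (merging duplicates).

(¬q ∨ u)


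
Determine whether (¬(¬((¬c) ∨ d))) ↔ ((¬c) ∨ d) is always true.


Build the truth table over {c, d}:
c | d | φ
---------
F | F | T
T | F | T
F | T | T
T | T | T
Every row evaluates to true.

Yes, it is a tautology.


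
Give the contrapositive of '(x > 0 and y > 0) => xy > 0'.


The contrapositive of (P → Q) is (¬Q → ¬P); it is logically equivalent to the original.
Here P = '(x > 0 and y > 0)' and Q = 'xy > 0'.

If not (xy > 0), then not ((x > 0 and y > 0)).


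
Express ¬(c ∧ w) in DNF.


Step 1: Apply De Morgan: ¬(c ∧ w) = ¬c ∨ ¬w.

(¬c) ∨ (¬w)


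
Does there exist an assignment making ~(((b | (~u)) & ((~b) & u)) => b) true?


Check all 4 assignments over {b, u}:
b | u | φ
---------
False | False | False
True | False | False
False | True | False
True | True | False
No assignment makes the formula true.

Unsatisfiable.


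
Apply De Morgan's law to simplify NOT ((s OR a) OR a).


De Morgan: the negation of a disjunction is the conjunction of the negations.
Distribute NOT across OR, flipping it to AND, and negate each literal.

((NOT s) AND (NOT a)) AND (NOT a)


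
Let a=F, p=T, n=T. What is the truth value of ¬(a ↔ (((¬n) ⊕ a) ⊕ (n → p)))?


Substitute a=F, p=T, n=T:
¬n = F
(¬n) ⊕ a = F ⊕ F = F
n → p = T → T = T
((¬n) ⊕ a) ⊕ (n → p) = F ⊕ T = T
a ↔ (((¬n) ⊕ a) ⊕ (n → p)) = F ↔ T = F
¬(a ↔ (((¬n) ⊕ a) ⊕ (n → p))) = T

T


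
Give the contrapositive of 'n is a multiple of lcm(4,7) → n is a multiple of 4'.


The contrapositive of (P → Q) is (¬Q → ¬P); it is logically equivalent to the original.
Here P = 'n is a multiple of lcm(4,7)' and Q = 'n is a multiple of 4'.

If not (n is a multiple of 4), then not (n is a multiple of lcm(4,7)).


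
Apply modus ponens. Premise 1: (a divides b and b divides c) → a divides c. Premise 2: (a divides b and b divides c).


Modus ponens: from (P → Q) and P, infer Q.
P = '(a divides b and b divides c)' is asserted, and P → Q holds, so Q follows.

a divides c.


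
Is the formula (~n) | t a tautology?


Build the truth table over {n, t}:
n | t | φ
---------
False | False | True
True | False | False
False | True | True
True | True | True
Counterexample at row 2: with n=True, t=False, the formula is False.

No, it is not a tautology.


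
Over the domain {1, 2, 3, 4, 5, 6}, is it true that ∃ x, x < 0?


Evaluate the predicate on each element: 1:F, 2:F, 3:F, 4:F, 5:F, 6:F.
No element satisfies the predicate.

F


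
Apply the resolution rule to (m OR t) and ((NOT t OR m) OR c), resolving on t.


The clauses contain complementary literals t and NOTt.
Resolution eliminates this pair and disjoins the remaining literals (merging duplicates).

(m OR c)


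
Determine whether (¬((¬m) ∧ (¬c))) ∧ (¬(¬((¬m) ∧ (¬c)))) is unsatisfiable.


Truth table over {c, m}:
c | m | φ
---------
F | F | F
T | F | F
F | T | F
T | T | F
Every row is false.

Yes, it is a contradiction.


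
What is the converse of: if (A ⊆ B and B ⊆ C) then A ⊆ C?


The converse of (P → Q) is (Q → P). It is not in general equivalent to the original.
Here P = '(A ⊆ B and B ⊆ C)' and Q = 'A ⊆ C'.

If A ⊆ C, then (A ⊆ B and B ⊆ C).


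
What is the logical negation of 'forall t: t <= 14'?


¬(forall x: φ) = exists x: ¬φ, and ¬(exists x: φ) = forall x: ¬φ.
Apply to the universal statement.

exists t: ~(t <= 14)


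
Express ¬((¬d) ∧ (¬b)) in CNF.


Step 1: Apply De Morgan: ¬((¬d) ∧ (¬b)) = ¬(¬d) ∨ ¬(¬b).
Step 2: Eliminate any double negations (¬¬X = X).

d ∨ b


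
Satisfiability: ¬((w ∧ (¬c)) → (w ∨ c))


Check all 4 assignments over {c, w}:
c | w | φ
---------
F | F | F
T | F | F
F | T | F
T | T | F
No assignment makes the formula true.

Unsatisfiable.


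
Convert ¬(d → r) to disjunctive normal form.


Step 1: Rewrite implication then negate: ¬(¬d ∨ r) = d ∧ ¬r.

d ∧ (¬r)


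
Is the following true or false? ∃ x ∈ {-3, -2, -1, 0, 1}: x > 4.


Evaluate the predicate on each element: -3:F, -2:F, -1:F, 0:F, 1:F.
No element satisfies the predicate.

F


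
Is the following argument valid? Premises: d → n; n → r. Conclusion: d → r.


This matches the form of hypothetical syllogism: the conclusion follows in every model of the premises.

Valid.


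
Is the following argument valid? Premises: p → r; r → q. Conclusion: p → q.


This matches the form of hypothetical syllogism: the conclusion follows in every model of the premises.

Valid.


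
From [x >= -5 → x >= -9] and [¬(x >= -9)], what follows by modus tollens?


Modus tollens: from (P → Q) and ¬Q, infer ¬P.
Q = 'x >= -9' is denied; since P → Q, P must also fail.

Not (x >= -5).


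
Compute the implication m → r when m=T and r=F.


Implication is false only when antecedent is true and consequent is false.
Substitute: m=T, r=F.
T → F evaluates to F.

F


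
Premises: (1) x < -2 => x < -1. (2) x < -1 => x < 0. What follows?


Hypothetical syllogism: from (P → Q) and (Q → R), infer (P → R).
Chain the two implications through the shared middle term 'x < -1'.

x < -2 => x < 0


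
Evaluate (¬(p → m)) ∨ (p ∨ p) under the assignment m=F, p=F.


Substitute m=F, p=F:
p → m = F → F = T
¬(p → m) = F
p ∨ p = F ∨ F = F
(¬(p → m)) ∨ (p ∨ p) = F ∨ F = F

F


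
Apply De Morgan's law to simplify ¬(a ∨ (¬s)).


De Morgan: the negation of a disjunction is the conjunction of the negations.
Distribute ¬ across ∨, flipping it to ∧, and negate each literal.

(¬a) ∧ s


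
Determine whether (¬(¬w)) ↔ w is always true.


Build the truth table over {w}:
w | φ
-----
F | T
T | T
Every row evaluates to true.

Yes, it is a tautology.


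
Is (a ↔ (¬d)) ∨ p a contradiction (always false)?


Truth table over {a, d, p}:
a | d | p | φ
-------------
F | F | F | F
T | F | F | T
F | T | F | T
T | T | F | F
F | F | T | T
T | F | T | T
F | T | T | T
T | T | T | T
Satisfying assignment at row 2: a=T, d=F, p=F gives T.

No, it is not a contradiction.


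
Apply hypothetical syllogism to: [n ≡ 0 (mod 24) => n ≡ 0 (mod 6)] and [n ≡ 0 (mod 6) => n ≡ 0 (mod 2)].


Hypothetical syllogism: from (P → Q) and (Q → R), infer (P → R).
Chain the two implications through the shared middle term 'n ≡ 0 (mod 6)'.

n ≡ 0 (mod 24) => n ≡ 0 (mod 2)


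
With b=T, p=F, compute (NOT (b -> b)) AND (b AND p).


Substitute b=T, p=F:
b -> b = T -> T = T
NOT (b -> b) = F
b AND p = T AND F = F
(NOT (b -> b)) AND (b AND p) = F AND F = F

F


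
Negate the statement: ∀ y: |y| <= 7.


¬(∀ x: φ) = ∃ x: ¬φ, and ¬(∃ x: φ) = ∀ x: ¬φ.
Apply to the universal statement.

∃ y: ¬(|y| <= 7)


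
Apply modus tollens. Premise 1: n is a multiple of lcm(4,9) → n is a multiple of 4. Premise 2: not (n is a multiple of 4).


Modus tollens: from (P → Q) and ¬Q, infer ¬P.
Q = 'n is a multiple of 4' is denied; since P → Q, P must also fail.

Not (n is a multiple of lcm(4,9)).


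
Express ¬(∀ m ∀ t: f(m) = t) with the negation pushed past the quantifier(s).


Negation flips each quantifier (∀↔∃) and negates the inner predicate.
¬(∀ m ∀ t: φ) = ∃ m ∃ t: ¬φ.

∃ m ∃ t: ¬(f(m) = t)


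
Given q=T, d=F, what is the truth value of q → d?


Implication is false only when antecedent is true and consequent is false.
Substitute: q=T, d=F.
T → F evaluates to F.

F


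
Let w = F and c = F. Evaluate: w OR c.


Disjunction is false only when both operands are false.
Substitute: w=F, c=F.
F OR F evaluates to F.

F


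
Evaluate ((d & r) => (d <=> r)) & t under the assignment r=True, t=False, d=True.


Substitute r=True, t=False, d=True:
d & r = True & True = True
d <=> r = True <=> True = True
(d & r) => (d <=> r) = True => True = True
((d & r) => (d <=> r)) & t = True & False = False

False
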